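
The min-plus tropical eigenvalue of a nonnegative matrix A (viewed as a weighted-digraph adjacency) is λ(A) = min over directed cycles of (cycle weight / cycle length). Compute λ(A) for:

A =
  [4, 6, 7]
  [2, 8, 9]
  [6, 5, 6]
λ(A) = 4

Enumerate directed cycles and compute their means (weight / length). Sample:
  cycle 0 → 0: weight = 4, length = 1, mean = 4/1 ≈ 4.000
  cycle 1 → 1: weight = 8, length = 1, mean = 8/1 ≈ 8.000
  cycle 2 → 2: weight = 6, length = 1, mean = 6/1 ≈ 6.000
  cycle 0 → 1 → 0: weight = 8, length = 2, mean = 8/2 ≈ 4.000
  cycle 0 → 2 → 0: weight = 13, length = 2, mean = 13/2 ≈ 6.500
  cycle 1 → 0 → 1: weight = 8, length = 2, mean = 8/2 ≈ 4.000
Minimum mean = 4.000, attained e.g. along the cycle 0 → 0 with weight 4 and length 1. So λ(A) = 4/1 = 4.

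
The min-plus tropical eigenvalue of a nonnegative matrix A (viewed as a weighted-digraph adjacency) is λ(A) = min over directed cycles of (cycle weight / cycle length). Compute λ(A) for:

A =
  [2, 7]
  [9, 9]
λ(A) = 2

Enumerate directed cycles and compute their means (weight / length). Sample:
  cycle 0 → 0: weight = 2, length = 1, mean = 2/1 ≈ 2.000
  cycle 1 → 1: weight = 9, length = 1, mean = 9/1 ≈ 9.000
  cycle 0 → 1 → 0: weight = 16, length = 2, mean = 16/2 ≈ 8.000
  cycle 1 → 0 → 1: weight = 16, length = 2, mean = 16/2 ≈ 8.000
Minimum mean = 2.000, attained e.g. along the cycle 0 → 0 with weight 2 and length 1. So λ(A) = 2/1 = 2.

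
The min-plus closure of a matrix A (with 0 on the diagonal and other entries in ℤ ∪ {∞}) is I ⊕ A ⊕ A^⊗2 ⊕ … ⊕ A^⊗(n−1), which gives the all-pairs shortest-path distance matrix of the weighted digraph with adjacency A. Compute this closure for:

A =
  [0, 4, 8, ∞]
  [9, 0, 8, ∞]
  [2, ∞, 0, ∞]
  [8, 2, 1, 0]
Closure =
  [0, 4, 8, ∞]
  [9, 0, 8, ∞]
  [2, 6, 0, ∞]
  [3, 2, 1, 0]

This is the Floyd-Warshall all-pairs shortest-path computation. For each intermediate vertex k = 0, 1, …, 3, update dist[i][j] ← min(dist[i][j], dist[i][k] + dist[k][j]). The final matrix gives, for each (i, j), the minimum total weight of any directed path from i to j (possibly empty when i = j).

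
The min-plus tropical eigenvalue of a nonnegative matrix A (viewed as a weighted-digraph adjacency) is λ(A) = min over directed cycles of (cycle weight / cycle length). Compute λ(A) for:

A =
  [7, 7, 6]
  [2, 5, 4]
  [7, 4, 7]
λ(A) = 4

Enumerate directed cycles and compute their means (weight / length). Sample:
  cycle 0 → 0: weight = 7, length = 1, mean = 7/1 ≈ 7.000
  cycle 1 → 1: weight = 5, length = 1, mean = 5/1 ≈ 5.000
  cycle 2 → 2: weight = 7, length = 1, mean = 7/1 ≈ 7.000
  cycle 0 → 1 → 0: weight = 9, length = 2, mean = 9/2 ≈ 4.500
  cycle 0 → 2 → 0: weight = 13, length = 2, mean = 13/2 ≈ 6.500
  cycle 1 → 0 → 1: weight = 9, length = 2, mean = 9/2 ≈ 4.500
Minimum mean = 4.000, attained e.g. along the cycle 1 → 2 → 1 with weight 8 and length 2. So λ(A) = 8/2 = 4.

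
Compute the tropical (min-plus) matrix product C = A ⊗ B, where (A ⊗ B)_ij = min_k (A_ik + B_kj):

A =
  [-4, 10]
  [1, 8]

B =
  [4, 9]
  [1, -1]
A ⊗ B =
  [0, 5]
  [5, 7]

Apply the min-plus product entry-by-entry:
  C[0][0] = min over k of (A[0][0] + B[0][0] = -4 + 4 = 0, A[0][1] + B[1][0] = 10 + 1 = 11) = 0 (attained at k = 0)
  C[0][1] = min over k of (A[0][0] + B[0][1] = -4 + 9 = 5, A[0][1] + B[1][1] = 10 + -1 = 9) = 5 (attained at k = 0)
  C[1][0] = min over k of (A[1][0] + B[0][0] = 1 + 4 = 5, A[1][1] + B[1][0] = 8 + 1 = 9) = 5 (attained at k = 0)
  C[1][1] = min over k of (A[1][0] + B[0][1] = 1 + 9 = 10, A[1][1] + B[1][1] = 8 + -1 = 7) = 7 (attained at k = 1)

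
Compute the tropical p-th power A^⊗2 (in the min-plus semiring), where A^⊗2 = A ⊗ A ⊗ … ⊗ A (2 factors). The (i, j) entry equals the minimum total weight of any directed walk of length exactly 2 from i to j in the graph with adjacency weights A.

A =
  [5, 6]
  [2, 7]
A^⊗2 =
  [8, 11]
  [7, 8]

Each entry (A^⊗2)_ij equals the minimum over all length-2 walks i = v_0 → v_1 → … → v_2 = j of Σ_t A[v_t][v_{t+1}]. For example, for (i, j) = (0, 1) we minimise over 2 possible intermediate vertex sequences; the minimum is 11, attained along the walk 0 → 0 → 1.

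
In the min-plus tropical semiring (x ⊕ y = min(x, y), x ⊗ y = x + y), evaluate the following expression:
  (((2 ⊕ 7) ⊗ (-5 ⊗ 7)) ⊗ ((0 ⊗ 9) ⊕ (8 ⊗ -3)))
(((2 ⊕ 7) ⊗ (-5 ⊗ 7)) ⊗ ((0 ⊗ 9) ⊕ (8 ⊗ -3))) = 9

Expand innermost to outermost. Recall ⊕ takes the minimum of its arguments and ⊗ takes their sum. Working out the expression (((2 ⊕ 7) ⊗ (-5 ⊗ 7)) ⊗ ((0 ⊗ 9) ⊕ (8 ⊗ -3))) gives 9.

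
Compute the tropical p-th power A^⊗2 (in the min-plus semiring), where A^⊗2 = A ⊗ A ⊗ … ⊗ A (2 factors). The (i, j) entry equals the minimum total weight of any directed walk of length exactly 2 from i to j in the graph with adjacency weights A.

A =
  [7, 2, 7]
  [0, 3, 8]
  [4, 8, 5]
A^⊗2 =
  [2, 5, 10]
  [3, 2, 7]
  [8, 6, 10]

Each entry (A^⊗2)_ij equals the minimum over all length-2 walks i = v_0 → v_1 → … → v_2 = j of Σ_t A[v_t][v_{t+1}]. For example, for (i, j) = (0, 2) we minimise over 3 possible intermediate vertex sequences; the minimum is 10, attained along the walk 0 → 1 → 2.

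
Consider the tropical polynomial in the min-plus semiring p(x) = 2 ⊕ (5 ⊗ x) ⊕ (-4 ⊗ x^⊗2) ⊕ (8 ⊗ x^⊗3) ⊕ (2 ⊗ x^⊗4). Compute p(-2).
p(-2) = -8

A tropical monomial a ⊗ x^⊗i evaluates to a + i · x. Evaluating each term at x = -2:
  Term 0 contributes 2 + 0 · -2 = 2
  Term 1 contributes 5 + 1 · -2 = 3
  Term 2 contributes -4 + 2 · -2 = -8
  Term 3 contributes 8 + 3 · -2 = 2
  Term 4 contributes 2 + 4 · -2 = -6
p(-2) = ⊕ of these = min[2, 3, -8, 2, -6] = -8.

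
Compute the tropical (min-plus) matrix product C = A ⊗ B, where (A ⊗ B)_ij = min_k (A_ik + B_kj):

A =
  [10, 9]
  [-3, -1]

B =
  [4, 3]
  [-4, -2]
A ⊗ B =
  [5, 7]
  [-5, -3]

Apply the min-plus product entry-by-entry:
  C[0][0] = min over k of (A[0][0] + B[0][0] = 10 + 4 = 14, A[0][1] + B[1][0] = 9 + -4 = 5) = 5 (attained at k = 1)
  C[0][1] = min over k of (A[0][0] + B[0][1] = 10 + 3 = 13, A[0][1] + B[1][1] = 9 + -2 = 7) = 7 (attained at k = 1)
  C[1][0] = min over k of (A[1][0] + B[0][0] = -3 + 4 = 1, A[1][1] + B[1][0] = -1 + -4 = -5) = -5 (attained at k = 1)
  C[1][1] = min over k of (A[1][0] + B[0][1] = -3 + 3 = 0, A[1][1] + B[1][1] = -1 + -2 = -3) = -3 (attained at k = 1)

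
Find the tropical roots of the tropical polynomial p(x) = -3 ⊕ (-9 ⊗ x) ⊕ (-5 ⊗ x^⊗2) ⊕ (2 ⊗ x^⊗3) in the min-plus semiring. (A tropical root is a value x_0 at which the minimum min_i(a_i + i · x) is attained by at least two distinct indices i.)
Roots: {-7, -4, 6}

Each tropical root is a break point of the lower envelope of the lines y = a_i + i · x (there are 4 lines, with slopes 0, 1, ..., 3). Only the lines that attain the minimum somewhere contribute to roots; other lines are dominated. Here the surviving (envelope) indices are i = 3, i = 2, i = 1, i = 0.
Intersections between consecutive envelope lines give the roots: for adjacent envelope indices i < j the intersection is x = (a_i − a_j) / (j − i). Reading off the sorted break points: {-7, -4, 6}.
Verification: at each break x_0, at least two indices attain the minimum of min_i(a_i + i · x_0).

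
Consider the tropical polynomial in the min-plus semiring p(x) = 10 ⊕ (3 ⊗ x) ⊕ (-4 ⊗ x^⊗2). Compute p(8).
p(8) = 10

A tropical monomial a ⊗ x^⊗i evaluates to a + i · x. Evaluating each term at x = 8:
  Term 0 contributes 10 + 0 · 8 = 10
  Term 1 contributes 3 + 1 · 8 = 11
  Term 2 contributes -4 + 2 · 8 = 12
p(8) = ⊕ of these = min[10, 11, 12] = 10.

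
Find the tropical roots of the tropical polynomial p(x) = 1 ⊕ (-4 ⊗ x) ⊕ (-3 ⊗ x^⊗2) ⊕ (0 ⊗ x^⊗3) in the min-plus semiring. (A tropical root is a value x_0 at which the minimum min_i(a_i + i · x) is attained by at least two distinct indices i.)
Roots: {-3, -1, 5}

Each tropical root is a break point of the lower envelope of the lines y = a_i + i · x (there are 4 lines, with slopes 0, 1, ..., 3). Only the lines that attain the minimum somewhere contribute to roots; other lines are dominated. Here the surviving (envelope) indices are i = 3, i = 2, i = 1, i = 0.
Intersections between consecutive envelope lines give the roots: for adjacent envelope indices i < j the intersection is x = (a_i − a_j) / (j − i). Reading off the sorted break points: {-3, -1, 5}.
Verification: at each break x_0, at least two indices attain the minimum of min_i(a_i + i · x_0).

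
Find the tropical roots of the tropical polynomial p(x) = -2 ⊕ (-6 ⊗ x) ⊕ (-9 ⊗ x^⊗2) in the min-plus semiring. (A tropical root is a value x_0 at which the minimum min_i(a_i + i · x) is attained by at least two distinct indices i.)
Roots: {3, 4}

Each tropical root is a break point of the lower envelope of the lines y = a_i + i · x (there are 3 lines, with slopes 0, 1, ..., 2). Only the lines that attain the minimum somewhere contribute to roots; other lines are dominated. Here the surviving (envelope) indices are i = 2, i = 1, i = 0.
Intersections between consecutive envelope lines give the roots: for adjacent envelope indices i < j the intersection is x = (a_i − a_j) / (j − i). Reading off the sorted break points: {3, 4}.
Verification: at each break x_0, at least two indices attain the minimum of min_i(a_i + i · x_0).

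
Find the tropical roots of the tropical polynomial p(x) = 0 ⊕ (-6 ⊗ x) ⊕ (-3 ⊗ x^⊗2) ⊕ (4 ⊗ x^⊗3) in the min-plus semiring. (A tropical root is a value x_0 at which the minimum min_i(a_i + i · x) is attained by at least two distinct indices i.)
Roots: {-7, -3, 6}

Each tropical root is a break point of the lower envelope of the lines y = a_i + i · x (there are 4 lines, with slopes 0, 1, ..., 3). Only the lines that attain the minimum somewhere contribute to roots; other lines are dominated. Here the surviving (envelope) indices are i = 3, i = 2, i = 1, i = 0.
Intersections between consecutive envelope lines give the roots: for adjacent envelope indices i < j the intersection is x = (a_i − a_j) / (j − i). Reading off the sorted break points: {-7, -3, 6}.
Verification: at each break x_0, at least two indices attain the minimum of min_i(a_i + i · x_0).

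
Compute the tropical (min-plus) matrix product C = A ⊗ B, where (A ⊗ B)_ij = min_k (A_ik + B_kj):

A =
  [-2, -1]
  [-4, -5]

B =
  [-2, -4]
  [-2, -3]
A ⊗ B =
  [-4, -6]
  [-7, -8]

Apply the min-plus product entry-by-entry:
  C[0][0] = min over k of (A[0][0] + B[0][0] = -2 + -2 = -4, A[0][1] + B[1][0] = -1 + -2 = -3) = -4 (attained at k = 0)
  C[0][1] = min over k of (A[0][0] + B[0][1] = -2 + -4 = -6, A[0][1] + B[1][1] = -1 + -3 = -4) = -6 (attained at k = 0)
  C[1][0] = min over k of (A[1][0] + B[0][0] = -4 + -2 = -6, A[1][1] + B[1][0] = -5 + -2 = -7) = -7 (attained at k = 1)
  C[1][1] = min over k of (A[1][0] + B[0][1] = -4 + -4 = -8, A[1][1] + B[1][1] = -5 + -3 = -8) = -8 (attained at k = 0)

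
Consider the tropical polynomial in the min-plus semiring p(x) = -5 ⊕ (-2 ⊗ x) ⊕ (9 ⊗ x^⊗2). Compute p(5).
p(5) = -5

A tropical monomial a ⊗ x^⊗i evaluates to a + i · x. Evaluating each term at x = 5:
  Term 0 contributes -5 + 0 · 5 = -5
  Term 1 contributes -2 + 1 · 5 = 3
  Term 2 contributes 9 + 2 · 5 = 19
p(5) = ⊕ of these = min[-5, 3, 19] = -5.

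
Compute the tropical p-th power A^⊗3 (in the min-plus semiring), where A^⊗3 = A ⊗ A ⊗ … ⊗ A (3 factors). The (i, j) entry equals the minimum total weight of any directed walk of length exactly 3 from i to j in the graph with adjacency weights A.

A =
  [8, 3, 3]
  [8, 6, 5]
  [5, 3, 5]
A^⊗3 =
  [13, 11, 11]
  [15, 13, 13]
  [13, 11, 13]

Each entry (A^⊗3)_ij equals the minimum over all length-3 walks i = v_0 → v_1 → … → v_3 = j of Σ_t A[v_t][v_{t+1}]. For example, for (i, j) = (0, 2) we minimise over 9 possible intermediate vertex sequences; the minimum is 11, attained along the walk 0 → 2 → 0 → 2.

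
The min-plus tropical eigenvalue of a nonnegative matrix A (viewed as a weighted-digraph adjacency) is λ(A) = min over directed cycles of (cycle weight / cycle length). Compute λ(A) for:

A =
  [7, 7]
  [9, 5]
λ(A) = 5

Enumerate directed cycles and compute their means (weight / length). Sample:
  cycle 0 → 0: weight = 7, length = 1, mean = 7/1 ≈ 7.000
  cycle 1 → 1: weight = 5, length = 1, mean = 5/1 ≈ 5.000
  cycle 0 → 1 → 0: weight = 16, length = 2, mean = 16/2 ≈ 8.000
  cycle 1 → 0 → 1: weight = 16, length = 2, mean = 16/2 ≈ 8.000
Minimum mean = 5.000, attained e.g. along the cycle 1 → 1 with weight 5 and length 1. So λ(A) = 5/1 = 5.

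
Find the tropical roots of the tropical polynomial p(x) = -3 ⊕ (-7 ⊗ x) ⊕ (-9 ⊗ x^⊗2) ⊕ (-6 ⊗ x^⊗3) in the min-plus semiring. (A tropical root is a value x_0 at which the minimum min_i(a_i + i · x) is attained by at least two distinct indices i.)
Roots: {-3, 2, 4}

Each tropical root is a break point of the lower envelope of the lines y = a_i + i · x (there are 4 lines, with slopes 0, 1, ..., 3). Only the lines that attain the minimum somewhere contribute to roots; other lines are dominated. Here the surviving (envelope) indices are i = 3, i = 2, i = 1, i = 0.
Intersections between consecutive envelope lines give the roots: for adjacent envelope indices i < j the intersection is x = (a_i − a_j) / (j − i). Reading off the sorted break points: {-3, 2, 4}.
Verification: at each break x_0, at least two indices attain the minimum of min_i(a_i + i · x_0).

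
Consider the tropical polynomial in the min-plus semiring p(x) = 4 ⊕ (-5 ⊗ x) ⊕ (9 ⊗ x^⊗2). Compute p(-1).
p(-1) = -6

A tropical monomial a ⊗ x^⊗i evaluates to a + i · x. Evaluating each term at x = -1:
  Term 0 contributes 4 + 0 · -1 = 4
  Term 1 contributes -5 + 1 · -1 = -6
  Term 2 contributes 9 + 2 · -1 = 7
p(-1) = ⊕ of these = min[4, -6, 7] = -6.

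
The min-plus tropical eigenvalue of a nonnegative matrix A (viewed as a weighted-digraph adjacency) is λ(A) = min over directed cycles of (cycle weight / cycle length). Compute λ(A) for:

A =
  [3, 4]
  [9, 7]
λ(A) = 3

Enumerate directed cycles and compute their means (weight / length). Sample:
  cycle 0 → 0: weight = 3, length = 1, mean = 3/1 ≈ 3.000
  cycle 1 → 1: weight = 7, length = 1, mean = 7/1 ≈ 7.000
  cycle 0 → 1 → 0: weight = 13, length = 2, mean = 13/2 ≈ 6.500
  cycle 1 → 0 → 1: weight = 13, length = 2, mean = 13/2 ≈ 6.500
Minimum mean = 3.000, attained e.g. along the cycle 0 → 0 with weight 3 and length 1. So λ(A) = 3/1 = 3.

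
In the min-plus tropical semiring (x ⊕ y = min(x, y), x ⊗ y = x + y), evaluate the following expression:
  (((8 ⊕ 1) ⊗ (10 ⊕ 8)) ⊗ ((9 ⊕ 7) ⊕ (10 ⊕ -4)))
(((8 ⊕ 1) ⊗ (10 ⊕ 8)) ⊗ ((9 ⊕ 7) ⊕ (10 ⊕ -4))) = 5

Expand innermost to outermost. Recall ⊕ takes the minimum of its arguments and ⊗ takes their sum. Working out the expression (((8 ⊕ 1) ⊗ (10 ⊕ 8)) ⊗ ((9 ⊕ 7) ⊕ (10 ⊕ -4))) gives 5.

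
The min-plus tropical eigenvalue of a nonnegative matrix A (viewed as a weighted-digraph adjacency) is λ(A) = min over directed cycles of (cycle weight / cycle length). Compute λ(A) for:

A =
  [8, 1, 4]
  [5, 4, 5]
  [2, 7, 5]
λ(A) = 8/3

Enumerate directed cycles and compute their means (weight / length). Sample:
  cycle 0 → 0: weight = 8, length = 1, mean = 8/1 ≈ 8.000
  cycle 1 → 1: weight = 4, length = 1, mean = 4/1 ≈ 4.000
  cycle 2 → 2: weight = 5, length = 1, mean = 5/1 ≈ 5.000
  cycle 0 → 1 → 0: weight = 6, length = 2, mean = 6/2 ≈ 3.000
  cycle 0 → 2 → 0: weight = 6, length = 2, mean = 6/2 ≈ 3.000
  cycle 1 → 0 → 1: weight = 6, length = 2, mean = 6/2 ≈ 3.000
Minimum mean = 2.667, attained e.g. along the cycle 0 → 1 → 2 → 0 with weight 8 and length 3. So λ(A) = 8/3 = 8/3.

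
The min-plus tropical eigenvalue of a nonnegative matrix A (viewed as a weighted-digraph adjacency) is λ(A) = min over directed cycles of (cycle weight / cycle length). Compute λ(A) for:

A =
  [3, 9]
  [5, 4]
λ(A) = 3

Enumerate directed cycles and compute their means (weight / length). Sample:
  cycle 0 → 0: weight = 3, length = 1, mean = 3/1 ≈ 3.000
  cycle 1 → 1: weight = 4, length = 1, mean = 4/1 ≈ 4.000
  cycle 0 → 1 → 0: weight = 14, length = 2, mean = 14/2 ≈ 7.000
  cycle 1 → 0 → 1: weight = 14, length = 2, mean = 14/2 ≈ 7.000
Minimum mean = 3.000, attained e.g. along the cycle 0 → 0 with weight 3 and length 1. So λ(A) = 3/1 = 3.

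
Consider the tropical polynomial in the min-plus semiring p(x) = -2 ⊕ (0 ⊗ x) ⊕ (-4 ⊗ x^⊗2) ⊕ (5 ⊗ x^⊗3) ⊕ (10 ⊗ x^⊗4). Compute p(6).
p(6) = -2

A tropical monomial a ⊗ x^⊗i evaluates to a + i · x. Evaluating each term at x = 6:
  Term 0 contributes -2 + 0 · 6 = -2
  Term 1 contributes 0 + 1 · 6 = 6
  Term 2 contributes -4 + 2 · 6 = 8
  Term 3 contributes 5 + 3 · 6 = 23
  Term 4 contributes 10 + 4 · 6 = 34
p(6) = ⊕ of these = min[-2, 6, 8, 23, 34] = -2.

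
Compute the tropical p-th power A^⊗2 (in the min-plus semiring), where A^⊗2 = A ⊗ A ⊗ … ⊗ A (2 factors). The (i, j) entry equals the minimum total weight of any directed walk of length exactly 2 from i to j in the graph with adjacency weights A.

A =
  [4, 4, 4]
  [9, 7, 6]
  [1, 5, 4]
A^⊗2 =
  [5, 8, 8]
  [7, 11, 10]
  [5, 5, 5]

Each entry (A^⊗2)_ij equals the minimum over all length-2 walks i = v_0 → v_1 → … → v_2 = j of Σ_t A[v_t][v_{t+1}]. For example, for (i, j) = (0, 2) we minimise over 3 possible intermediate vertex sequences; the minimum is 8, attained along the walk 0 → 0 → 2.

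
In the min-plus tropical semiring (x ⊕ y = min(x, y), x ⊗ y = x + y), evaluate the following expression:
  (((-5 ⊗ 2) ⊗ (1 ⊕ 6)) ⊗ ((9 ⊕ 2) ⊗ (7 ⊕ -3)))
(((-5 ⊗ 2) ⊗ (1 ⊕ 6)) ⊗ ((9 ⊕ 2) ⊗ (7 ⊕ -3))) = -3

Expand innermost to outermost. Recall ⊕ takes the minimum of its arguments and ⊗ takes their sum. Working out the expression (((-5 ⊗ 2) ⊗ (1 ⊕ 6)) ⊗ ((9 ⊕ 2) ⊗ (7 ⊕ -3))) gives -3.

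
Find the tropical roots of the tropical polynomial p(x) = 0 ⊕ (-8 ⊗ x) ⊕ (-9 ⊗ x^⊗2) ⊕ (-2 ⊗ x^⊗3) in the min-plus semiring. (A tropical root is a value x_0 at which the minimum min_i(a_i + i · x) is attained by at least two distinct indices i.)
Roots: {-7, 1, 8}

Each tropical root is a break point of the lower envelope of the lines y = a_i + i · x (there are 4 lines, with slopes 0, 1, ..., 3). Only the lines that attain the minimum somewhere contribute to roots; other lines are dominated. Here the surviving (envelope) indices are i = 3, i = 2, i = 1, i = 0.
Intersections between consecutive envelope lines give the roots: for adjacent envelope indices i < j the intersection is x = (a_i − a_j) / (j − i). Reading off the sorted break points: {-7, 1, 8}.
Verification: at each break x_0, at least two indices attain the minimum of min_i(a_i + i · x_0).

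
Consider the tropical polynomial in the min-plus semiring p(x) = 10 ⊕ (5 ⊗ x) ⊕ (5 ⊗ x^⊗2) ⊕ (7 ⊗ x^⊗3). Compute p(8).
p(8) = 10

A tropical monomial a ⊗ x^⊗i evaluates to a + i · x. Evaluating each term at x = 8:
  Term 0 contributes 10 + 0 · 8 = 10
  Term 1 contributes 5 + 1 · 8 = 13
  Term 2 contributes 5 + 2 · 8 = 21
  Term 3 contributes 7 + 3 · 8 = 31
p(8) = ⊕ of these = min[10, 13, 21, 31] = 10.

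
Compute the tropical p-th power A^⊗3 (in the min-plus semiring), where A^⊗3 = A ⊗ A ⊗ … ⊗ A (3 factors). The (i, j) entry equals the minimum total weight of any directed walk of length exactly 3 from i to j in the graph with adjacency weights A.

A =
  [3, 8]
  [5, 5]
A^⊗3 =
  [9, 14]
  [11, 15]

Each entry (A^⊗3)_ij equals the minimum over all length-3 walks i = v_0 → v_1 → … → v_3 = j of Σ_t A[v_t][v_{t+1}]. For example, for (i, j) = (0, 1) we minimise over 4 possible intermediate vertex sequences; the minimum is 14, attained along the walk 0 → 0 → 0 → 1.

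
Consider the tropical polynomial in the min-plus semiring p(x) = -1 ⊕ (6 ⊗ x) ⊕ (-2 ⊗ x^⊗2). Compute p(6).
p(6) = -1

A tropical monomial a ⊗ x^⊗i evaluates to a + i · x. Evaluating each term at x = 6:
  Term 0 contributes -1 + 0 · 6 = -1
  Term 1 contributes 6 + 1 · 6 = 12
  Term 2 contributes -2 + 2 · 6 = 10
p(6) = ⊕ of these = min[-1, 12, 10] = -1.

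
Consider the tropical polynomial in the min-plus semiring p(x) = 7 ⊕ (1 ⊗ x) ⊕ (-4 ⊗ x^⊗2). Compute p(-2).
p(-2) = -8

A tropical monomial a ⊗ x^⊗i evaluates to a + i · x. Evaluating each term at x = -2:
  Term 0 contributes 7 + 0 · -2 = 7
  Term 1 contributes 1 + 1 · -2 = -1
  Term 2 contributes -4 + 2 · -2 = -8
p(-2) = ⊕ of these = min[7, -1, -8] = -8.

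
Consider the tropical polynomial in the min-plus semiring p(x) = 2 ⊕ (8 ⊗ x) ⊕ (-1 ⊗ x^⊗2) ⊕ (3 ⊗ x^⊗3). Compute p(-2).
p(-2) = -5

A tropical monomial a ⊗ x^⊗i evaluates to a + i · x. Evaluating each term at x = -2:
  Term 0 contributes 2 + 0 · -2 = 2
  Term 1 contributes 8 + 1 · -2 = 6
  Term 2 contributes -1 + 2 · -2 = -5
  Term 3 contributes 3 + 3 · -2 = -3
p(-2) = ⊕ of these = min[2, 6, -5, -3] = -5.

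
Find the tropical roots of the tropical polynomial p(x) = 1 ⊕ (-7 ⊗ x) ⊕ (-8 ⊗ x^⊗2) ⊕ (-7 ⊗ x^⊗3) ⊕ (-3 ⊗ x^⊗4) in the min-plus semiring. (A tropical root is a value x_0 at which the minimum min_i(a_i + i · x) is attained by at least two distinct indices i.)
Roots: {-4, -1, 1, 8}

Each tropical root is a break point of the lower envelope of the lines y = a_i + i · x (there are 5 lines, with slopes 0, 1, ..., 4). Only the lines that attain the minimum somewhere contribute to roots; other lines are dominated. Here the surviving (envelope) indices are i = 4, i = 3, i = 2, i = 1, i = 0.
Intersections between consecutive envelope lines give the roots: for adjacent envelope indices i < j the intersection is x = (a_i − a_j) / (j − i). Reading off the sorted break points: {-4, -1, 1, 8}.
Verification: at each break x_0, at least two indices attain the minimum of min_i(a_i + i · x_0).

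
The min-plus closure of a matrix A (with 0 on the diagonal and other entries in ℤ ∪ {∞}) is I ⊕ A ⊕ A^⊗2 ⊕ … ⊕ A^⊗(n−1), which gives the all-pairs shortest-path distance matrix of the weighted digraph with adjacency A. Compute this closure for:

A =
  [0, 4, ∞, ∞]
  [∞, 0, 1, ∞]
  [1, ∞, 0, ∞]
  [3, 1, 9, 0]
Closure =
  [0, 4, 5, ∞]
  [2, 0, 1, ∞]
  [1, 5, 0, ∞]
  [3, 1, 2, 0]

This is the Floyd-Warshall all-pairs shortest-path computation. For each intermediate vertex k = 0, 1, …, 3, update dist[i][j] ← min(dist[i][j], dist[i][k] + dist[k][j]). The final matrix gives, for each (i, j), the minimum total weight of any directed path from i to j (possibly empty when i = j).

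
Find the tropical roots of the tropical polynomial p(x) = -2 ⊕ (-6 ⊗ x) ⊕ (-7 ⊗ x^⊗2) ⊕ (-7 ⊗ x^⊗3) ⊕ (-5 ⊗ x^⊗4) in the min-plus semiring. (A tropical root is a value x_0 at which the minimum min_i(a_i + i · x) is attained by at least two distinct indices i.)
Roots: {-2, 0, 1, 4}

Each tropical root is a break point of the lower envelope of the lines y = a_i + i · x (there are 5 lines, with slopes 0, 1, ..., 4). Only the lines that attain the minimum somewhere contribute to roots; other lines are dominated. Here the surviving (envelope) indices are i = 4, i = 3, i = 2, i = 1, i = 0.
Intersections between consecutive envelope lines give the roots: for adjacent envelope indices i < j the intersection is x = (a_i − a_j) / (j − i). Reading off the sorted break points: {-2, 0, 1, 4}.
Verification: at each break x_0, at least two indices attain the minimum of min_i(a_i + i · x_0).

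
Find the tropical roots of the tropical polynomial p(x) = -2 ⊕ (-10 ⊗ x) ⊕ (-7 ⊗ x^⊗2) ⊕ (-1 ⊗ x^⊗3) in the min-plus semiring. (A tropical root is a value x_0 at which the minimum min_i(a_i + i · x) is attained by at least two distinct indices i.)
Roots: {-6, -3, 8}

Each tropical root is a break point of the lower envelope of the lines y = a_i + i · x (there are 4 lines, with slopes 0, 1, ..., 3). Only the lines that attain the minimum somewhere contribute to roots; other lines are dominated. Here the surviving (envelope) indices are i = 3, i = 2, i = 1, i = 0.
Intersections between consecutive envelope lines give the roots: for adjacent envelope indices i < j the intersection is x = (a_i − a_j) / (j − i). Reading off the sorted break points: {-6, -3, 8}.
Verification: at each break x_0, at least two indices attain the minimum of min_i(a_i + i · x_0).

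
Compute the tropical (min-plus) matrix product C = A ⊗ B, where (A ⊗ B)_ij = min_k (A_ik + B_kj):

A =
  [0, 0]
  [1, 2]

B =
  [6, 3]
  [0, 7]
A ⊗ B =
  [0, 3]
  [2, 4]

Apply the min-plus product entry-by-entry:
  C[0][0] = min over k of (A[0][0] + B[0][0] = 0 + 6 = 6, A[0][1] + B[1][0] = 0 + 0 = 0) = 0 (attained at k = 1)
  C[0][1] = min over k of (A[0][0] + B[0][1] = 0 + 3 = 3, A[0][1] + B[1][1] = 0 + 7 = 7) = 3 (attained at k = 0)
  C[1][0] = min over k of (A[1][0] + B[0][0] = 1 + 6 = 7, A[1][1] + B[1][0] = 2 + 0 = 2) = 2 (attained at k = 1)
  C[1][1] = min over k of (A[1][0] + B[0][1] = 1 + 3 = 4, A[1][1] + B[1][1] = 2 + 7 = 9) = 4 (attained at k = 0)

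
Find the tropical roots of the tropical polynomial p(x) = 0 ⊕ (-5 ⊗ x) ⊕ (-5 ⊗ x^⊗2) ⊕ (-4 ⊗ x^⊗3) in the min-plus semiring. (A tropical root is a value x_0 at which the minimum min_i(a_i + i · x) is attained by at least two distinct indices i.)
Roots: {-1, 0, 5}

Each tropical root is a break point of the lower envelope of the lines y = a_i + i · x (there are 4 lines, with slopes 0, 1, ..., 3). Only the lines that attain the minimum somewhere contribute to roots; other lines are dominated. Here the surviving (envelope) indices are i = 3, i = 2, i = 1, i = 0.
Intersections between consecutive envelope lines give the roots: for adjacent envelope indices i < j the intersection is x = (a_i − a_j) / (j − i). Reading off the sorted break points: {-1, 0, 5}.
Verification: at each break x_0, at least two indices attain the minimum of min_i(a_i + i · x_0).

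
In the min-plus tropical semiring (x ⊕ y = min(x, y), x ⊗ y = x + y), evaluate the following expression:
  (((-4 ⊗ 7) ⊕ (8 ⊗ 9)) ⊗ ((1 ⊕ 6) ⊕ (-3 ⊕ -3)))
(((-4 ⊗ 7) ⊕ (8 ⊗ 9)) ⊗ ((1 ⊕ 6) ⊕ (-3 ⊕ -3))) = 0

Expand innermost to outermost. Recall ⊕ takes the minimum of its arguments and ⊗ takes their sum. Working out the expression (((-4 ⊗ 7) ⊕ (8 ⊗ 9)) ⊗ ((1 ⊕ 6) ⊕ (-3 ⊕ -3))) gives 0.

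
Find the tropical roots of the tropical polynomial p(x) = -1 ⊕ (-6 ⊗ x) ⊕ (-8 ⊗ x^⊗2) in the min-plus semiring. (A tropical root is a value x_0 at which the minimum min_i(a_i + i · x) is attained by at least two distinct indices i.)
Roots: {2, 5}

Each tropical root is a break point of the lower envelope of the lines y = a_i + i · x (there are 3 lines, with slopes 0, 1, ..., 2). Only the lines that attain the minimum somewhere contribute to roots; other lines are dominated. Here the surviving (envelope) indices are i = 2, i = 1, i = 0.
Intersections between consecutive envelope lines give the roots: for adjacent envelope indices i < j the intersection is x = (a_i − a_j) / (j − i). Reading off the sorted break points: {2, 5}.
Verification: at each break x_0, at least two indices attain the minimum of min_i(a_i + i · x_0).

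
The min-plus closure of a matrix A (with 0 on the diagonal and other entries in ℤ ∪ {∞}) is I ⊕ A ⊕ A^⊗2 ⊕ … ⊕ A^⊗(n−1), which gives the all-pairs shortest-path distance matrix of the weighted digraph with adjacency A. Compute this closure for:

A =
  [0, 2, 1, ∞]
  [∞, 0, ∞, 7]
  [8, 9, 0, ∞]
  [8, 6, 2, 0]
Closure =
  [0, 2, 1, 9]
  [15, 0, 9, 7]
  [8, 9, 0, 16]
  [8, 6, 2, 0]

This is the Floyd-Warshall all-pairs shortest-path computation. For each intermediate vertex k = 0, 1, …, 3, update dist[i][j] ← min(dist[i][j], dist[i][k] + dist[k][j]). The final matrix gives, for each (i, j), the minimum total weight of any directed path from i to j (possibly empty when i = j).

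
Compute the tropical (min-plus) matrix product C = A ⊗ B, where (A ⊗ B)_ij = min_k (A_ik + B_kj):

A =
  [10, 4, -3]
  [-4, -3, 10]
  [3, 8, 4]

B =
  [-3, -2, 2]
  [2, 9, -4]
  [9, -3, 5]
A ⊗ B =
  [6, -6, 0]
  [-7, -6, -7]
  [0, 1, 4]

Apply the min-plus product entry-by-entry:
  C[0][0] = min over k of (A[0][0] + B[0][0] = 10 + -3 = 7, A[0][1] + B[1][0] = 4 + 2 = 6, A[0][2] + B[2][0] = -3 + 9 = 6) = 6 (attained at k = 1)
  C[0][1] = min over k of (A[0][0] + B[0][1] = 10 + -2 = 8, A[0][1] + B[1][1] = 4 + 9 = 13, A[0][2] + B[2][1] = -3 + -3 = -6) = -6 (attained at k = 2)
  C[0][2] = min over k of (A[0][0] + B[0][2] = 10 + 2 = 12, A[0][1] + B[1][2] = 4 + -4 = 0, A[0][2] + B[2][2] = -3 + 5 = 2) = 0 (attained at k = 1)
  C[1][0] = min over k of (A[1][0] + B[0][0] = -4 + -3 = -7, A[1][1] + B[1][0] = -3 + 2 = -1, A[1][2] + B[2][0] = 10 + 9 = 19) = -7 (attained at k = 0)
  C[1][1] = min over k of (A[1][0] + B[0][1] = -4 + -2 = -6, A[1][1] + B[1][1] = -3 + 9 = 6, A[1][2] + B[2][1] = 10 + -3 = 7) = -6 (attained at k = 0)
  C[1][2] = min over k of (A[1][0] + B[0][2] = -4 + 2 = -2, A[1][1] + B[1][2] = -3 + -4 = -7, A[1][2] + B[2][2] = 10 + 5 = 15) = -7 (attained at k = 1)
  C[2][0] = min over k of (A[2][0] + B[0][0] = 3 + -3 = 0, A[2][1] + B[1][0] = 8 + 2 = 10, A[2][2] + B[2][0] = 4 + 9 = 13) = 0 (attained at k = 0)
  C[2][1] = min over k of (A[2][0] + B[0][1] = 3 + -2 = 1, A[2][1] + B[1][1] = 8 + 9 = 17, A[2][2] + B[2][1] = 4 + -3 = 1) = 1 (attained at k = 0)
  C[2][2] = min over k of (A[2][0] + B[0][2] = 3 + 2 = 5, A[2][1] + B[1][2] = 8 + -4 = 4, A[2][2] + B[2][2] = 4 + 5 = 9) = 4 (attained at k = 1)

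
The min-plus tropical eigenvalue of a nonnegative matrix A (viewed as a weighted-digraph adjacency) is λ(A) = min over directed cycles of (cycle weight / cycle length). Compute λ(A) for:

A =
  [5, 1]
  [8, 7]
λ(A) = 9/2

Enumerate directed cycles and compute their means (weight / length). Sample:
  cycle 0 → 0: weight = 5, length = 1, mean = 5/1 ≈ 5.000
  cycle 1 → 1: weight = 7, length = 1, mean = 7/1 ≈ 7.000
  cycle 0 → 1 → 0: weight = 9, length = 2, mean = 9/2 ≈ 4.500
  cycle 1 → 0 → 1: weight = 9, length = 2, mean = 9/2 ≈ 4.500
Minimum mean = 4.500, attained e.g. along the cycle 0 → 1 → 0 with weight 9 and length 2. So λ(A) = 9/2 = 9/2.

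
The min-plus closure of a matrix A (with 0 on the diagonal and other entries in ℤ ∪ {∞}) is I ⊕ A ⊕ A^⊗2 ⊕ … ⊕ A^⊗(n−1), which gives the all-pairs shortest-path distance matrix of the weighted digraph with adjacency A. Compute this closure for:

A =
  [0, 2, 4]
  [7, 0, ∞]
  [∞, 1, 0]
Closure =
  [0, 2, 4]
  [7, 0, 11]
  [8, 1, 0]

This is the Floyd-Warshall all-pairs shortest-path computation. For each intermediate vertex k = 0, 1, …, 2, update dist[i][j] ← min(dist[i][j], dist[i][k] + dist[k][j]). The final matrix gives, for each (i, j), the minimum total weight of any directed path from i to j (possibly empty when i = j).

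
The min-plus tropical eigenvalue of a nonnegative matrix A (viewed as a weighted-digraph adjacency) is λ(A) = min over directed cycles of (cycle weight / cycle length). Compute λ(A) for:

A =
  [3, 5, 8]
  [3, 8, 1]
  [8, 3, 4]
λ(A) = 2

Enumerate directed cycles and compute their means (weight / length). Sample:
  cycle 0 → 0: weight = 3, length = 1, mean = 3/1 ≈ 3.000
  cycle 1 → 1: weight = 8, length = 1, mean = 8/1 ≈ 8.000
  cycle 2 → 2: weight = 4, length = 1, mean = 4/1 ≈ 4.000
  cycle 0 → 1 → 0: weight = 8, length = 2, mean = 8/2 ≈ 4.000
  cycle 0 → 2 → 0: weight = 16, length = 2, mean = 16/2 ≈ 8.000
  cycle 1 → 0 → 1: weight = 8, length = 2, mean = 8/2 ≈ 4.000
Minimum mean = 2.000, attained e.g. along the cycle 1 → 2 → 1 with weight 4 and length 2. So λ(A) = 4/2 = 2.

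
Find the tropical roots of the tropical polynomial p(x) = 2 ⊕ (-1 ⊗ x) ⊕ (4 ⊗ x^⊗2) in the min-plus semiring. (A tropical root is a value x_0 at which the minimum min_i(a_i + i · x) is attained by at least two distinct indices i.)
Roots: {-5, 3}

Each tropical root is a break point of the lower envelope of the lines y = a_i + i · x (there are 3 lines, with slopes 0, 1, ..., 2). Only the lines that attain the minimum somewhere contribute to roots; other lines are dominated. Here the surviving (envelope) indices are i = 2, i = 1, i = 0.
Intersections between consecutive envelope lines give the roots: for adjacent envelope indices i < j the intersection is x = (a_i − a_j) / (j − i). Reading off the sorted break points: {-5, 3}.
Verification: at each break x_0, at least two indices attain the minimum of min_i(a_i + i · x_0).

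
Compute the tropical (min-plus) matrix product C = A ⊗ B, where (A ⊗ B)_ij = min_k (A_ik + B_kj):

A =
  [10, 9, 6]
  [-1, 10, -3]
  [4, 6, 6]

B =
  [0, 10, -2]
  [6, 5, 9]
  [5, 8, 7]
A ⊗ B =
  [10, 14, 8]
  [-1, 5, -3]
  [4, 11, 2]

Apply the min-plus product entry-by-entry:
  C[0][0] = min over k of (A[0][0] + B[0][0] = 10 + 0 = 10, A[0][1] + B[1][0] = 9 + 6 = 15, A[0][2] + B[2][0] = 6 + 5 = 11) = 10 (attained at k = 0)
  C[0][1] = min over k of (A[0][0] + B[0][1] = 10 + 10 = 20, A[0][1] + B[1][1] = 9 + 5 = 14, A[0][2] + B[2][1] = 6 + 8 = 14) = 14 (attained at k = 1)
  C[0][2] = min over k of (A[0][0] + B[0][2] = 10 + -2 = 8, A[0][1] + B[1][2] = 9 + 9 = 18, A[0][2] + B[2][2] = 6 + 7 = 13) = 8 (attained at k = 0)
  C[1][0] = min over k of (A[1][0] + B[0][0] = -1 + 0 = -1, A[1][1] + B[1][0] = 10 + 6 = 16, A[1][2] + B[2][0] = -3 + 5 = 2) = -1 (attained at k = 0)
  C[1][1] = min over k of (A[1][0] + B[0][1] = -1 + 10 = 9, A[1][1] + B[1][1] = 10 + 5 = 15, A[1][2] + B[2][1] = -3 + 8 = 5) = 5 (attained at k = 2)
  C[1][2] = min over k of (A[1][0] + B[0][2] = -1 + -2 = -3, A[1][1] + B[1][2] = 10 + 9 = 19, A[1][2] + B[2][2] = -3 + 7 = 4) = -3 (attained at k = 0)
  C[2][0] = min over k of (A[2][0] + B[0][0] = 4 + 0 = 4, A[2][1] + B[1][0] = 6 + 6 = 12, A[2][2] + B[2][0] = 6 + 5 = 11) = 4 (attained at k = 0)
  C[2][1] = min over k of (A[2][0] + B[0][1] = 4 + 10 = 14, A[2][1] + B[1][1] = 6 + 5 = 11, A[2][2] + B[2][1] = 6 + 8 = 14) = 11 (attained at k = 1)
  C[2][2] = min over k of (A[2][0] + B[0][2] = 4 + -2 = 2, A[2][1] + B[1][2] = 6 + 9 = 15, A[2][2] + B[2][2] = 6 + 7 = 13) = 2 (attained at k = 0)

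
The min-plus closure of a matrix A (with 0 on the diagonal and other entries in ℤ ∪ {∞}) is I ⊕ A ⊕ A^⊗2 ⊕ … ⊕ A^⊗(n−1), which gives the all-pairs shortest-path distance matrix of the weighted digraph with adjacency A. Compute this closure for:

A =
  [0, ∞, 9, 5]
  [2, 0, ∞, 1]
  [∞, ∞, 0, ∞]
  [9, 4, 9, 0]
Closure =
  [0, 9, 9, 5]
  [2, 0, 10, 1]
  [∞, ∞, 0, ∞]
  [6, 4, 9, 0]

This is the Floyd-Warshall all-pairs shortest-path computation. For each intermediate vertex k = 0, 1, …, 3, update dist[i][j] ← min(dist[i][j], dist[i][k] + dist[k][j]). The final matrix gives, for each (i, j), the minimum total weight of any directed path from i to j (possibly empty when i = j).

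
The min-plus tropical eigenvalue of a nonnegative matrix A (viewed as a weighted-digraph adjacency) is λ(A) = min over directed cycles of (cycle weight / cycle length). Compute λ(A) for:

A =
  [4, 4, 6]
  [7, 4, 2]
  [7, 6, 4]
λ(A) = 4

Enumerate directed cycles and compute their means (weight / length). Sample:
  cycle 0 → 0: weight = 4, length = 1, mean = 4/1 ≈ 4.000
  cycle 1 → 1: weight = 4, length = 1, mean = 4/1 ≈ 4.000
  cycle 2 → 2: weight = 4, length = 1, mean = 4/1 ≈ 4.000
  cycle 0 → 1 → 0: weight = 11, length = 2, mean = 11/2 ≈ 5.500
  cycle 0 → 2 → 0: weight = 13, length = 2, mean = 13/2 ≈ 6.500
  cycle 1 → 0 → 1: weight = 11, length = 2, mean = 11/2 ≈ 5.500
Minimum mean = 4.000, attained e.g. along the cycle 0 → 0 with weight 4 and length 1. So λ(A) = 4/1 = 4.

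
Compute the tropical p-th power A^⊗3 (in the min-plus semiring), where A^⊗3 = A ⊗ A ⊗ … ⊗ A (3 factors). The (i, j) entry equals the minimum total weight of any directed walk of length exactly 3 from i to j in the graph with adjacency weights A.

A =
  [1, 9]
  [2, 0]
A^⊗3 =
  [3, 9]
  [2, 0]

Each entry (A^⊗3)_ij equals the minimum over all length-3 walks i = v_0 → v_1 → … → v_3 = j of Σ_t A[v_t][v_{t+1}]. For example, for (i, j) = (0, 1) we minimise over 4 possible intermediate vertex sequences; the minimum is 9, attained along the walk 0 → 1 → 1 → 1.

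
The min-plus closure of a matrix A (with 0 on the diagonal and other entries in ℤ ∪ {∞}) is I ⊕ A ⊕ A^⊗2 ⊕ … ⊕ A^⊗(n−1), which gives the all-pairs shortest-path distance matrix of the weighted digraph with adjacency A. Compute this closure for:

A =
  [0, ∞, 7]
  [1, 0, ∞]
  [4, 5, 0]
Closure =
  [0, 12, 7]
  [1, 0, 8]
  [4, 5, 0]

This is the Floyd-Warshall all-pairs shortest-path computation. For each intermediate vertex k = 0, 1, …, 2, update dist[i][j] ← min(dist[i][j], dist[i][k] + dist[k][j]). The final matrix gives, for each (i, j), the minimum total weight of any directed path from i to j (possibly empty when i = j).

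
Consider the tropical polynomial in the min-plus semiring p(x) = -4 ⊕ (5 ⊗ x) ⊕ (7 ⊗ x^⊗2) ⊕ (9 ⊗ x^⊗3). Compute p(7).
p(7) = -4

A tropical monomial a ⊗ x^⊗i evaluates to a + i · x. Evaluating each term at x = 7:
  Term 0 contributes -4 + 0 · 7 = -4
  Term 1 contributes 5 + 1 · 7 = 12
  Term 2 contributes 7 + 2 · 7 = 21
  Term 3 contributes 9 + 3 · 7 = 30
p(7) = ⊕ of these = min[-4, 12, 21, 30] = -4.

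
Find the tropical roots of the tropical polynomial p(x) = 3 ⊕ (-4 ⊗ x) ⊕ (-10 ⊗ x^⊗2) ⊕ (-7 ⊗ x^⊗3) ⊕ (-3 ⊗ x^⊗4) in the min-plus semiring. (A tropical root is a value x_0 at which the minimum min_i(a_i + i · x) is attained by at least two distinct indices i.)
Roots: {-4, -3, 6, 7}

Each tropical root is a break point of the lower envelope of the lines y = a_i + i · x (there are 5 lines, with slopes 0, 1, ..., 4). Only the lines that attain the minimum somewhere contribute to roots; other lines are dominated. Here the surviving (envelope) indices are i = 4, i = 3, i = 2, i = 1, i = 0.
Intersections between consecutive envelope lines give the roots: for adjacent envelope indices i < j the intersection is x = (a_i − a_j) / (j − i). Reading off the sorted break points: {-4, -3, 6, 7}.
Verification: at each break x_0, at least two indices attain the minimum of min_i(a_i + i · x_0).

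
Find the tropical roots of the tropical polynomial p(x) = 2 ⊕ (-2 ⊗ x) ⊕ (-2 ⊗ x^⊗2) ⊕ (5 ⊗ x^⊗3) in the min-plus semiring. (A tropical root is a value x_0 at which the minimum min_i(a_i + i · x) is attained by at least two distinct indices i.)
Roots: {-7, 0, 4}

Each tropical root is a break point of the lower envelope of the lines y = a_i + i · x (there are 4 lines, with slopes 0, 1, ..., 3). Only the lines that attain the minimum somewhere contribute to roots; other lines are dominated. Here the surviving (envelope) indices are i = 3, i = 2, i = 1, i = 0.
Intersections between consecutive envelope lines give the roots: for adjacent envelope indices i < j the intersection is x = (a_i − a_j) / (j − i). Reading off the sorted break points: {-7, 0, 4}.
Verification: at each break x_0, at least two indices attain the minimum of min_i(a_i + i · x_0).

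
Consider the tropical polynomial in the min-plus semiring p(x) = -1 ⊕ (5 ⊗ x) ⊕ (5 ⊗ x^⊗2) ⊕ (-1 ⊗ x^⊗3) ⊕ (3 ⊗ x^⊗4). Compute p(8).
p(8) = -1

A tropical monomial a ⊗ x^⊗i evaluates to a + i · x. Evaluating each term at x = 8:
  Term 0 contributes -1 + 0 · 8 = -1
  Term 1 contributes 5 + 1 · 8 = 13
  Term 2 contributes 5 + 2 · 8 = 21
  Term 3 contributes -1 + 3 · 8 = 23
  Term 4 contributes 3 + 4 · 8 = 35
p(8) = ⊕ of these = min[-1, 13, 21, 23, 35] = -1.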